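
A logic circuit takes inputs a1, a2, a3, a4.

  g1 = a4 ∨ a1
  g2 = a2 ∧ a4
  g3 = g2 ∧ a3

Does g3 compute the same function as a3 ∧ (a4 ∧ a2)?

Yes

g2 = a2 ∧ a4
g3 = g2 ∧ a3 = (a2 ∧ a4) ∧ a3
At a1=0, a2=0, a3=0, a4=0: circuit gives 0, formula gives 0.
At a1=0, a2=1, a3=1, a4=1: circuit gives 1, formula gives 1.
Agrees on all 16 inputs.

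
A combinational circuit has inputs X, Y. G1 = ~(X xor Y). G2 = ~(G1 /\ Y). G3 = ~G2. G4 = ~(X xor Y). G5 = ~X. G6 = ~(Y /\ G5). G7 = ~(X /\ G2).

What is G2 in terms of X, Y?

~((~(X xor Y)) /\ Y)

G1 = ~(X xor Y)
G2 = ~(G1 /\ Y) = ~((~(X xor Y)) /\ Y)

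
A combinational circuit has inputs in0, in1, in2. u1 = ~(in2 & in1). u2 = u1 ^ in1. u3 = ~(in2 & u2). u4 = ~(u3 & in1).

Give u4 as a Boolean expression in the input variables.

~((~(in2 & ((~(in2 & in1)) ^ in1))) & in1)

u1 = ~(in2 & in1)
u2 = u1 ^ in1 = (~(in2 & in1)) ^ in1
u3 = ~(in2 & u2) = ~(in2 & ((~(in2 & in1)) ^ in1))
u4 = ~(u3 & in1) = ~((~(in2 & ((~(in2 & in1)) ^ in1))) & in1)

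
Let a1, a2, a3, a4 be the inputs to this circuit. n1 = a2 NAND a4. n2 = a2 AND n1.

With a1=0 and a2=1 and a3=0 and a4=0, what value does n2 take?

1

n1 = 1 NAND 0 = 1
n2 = 1 AND 1 = 1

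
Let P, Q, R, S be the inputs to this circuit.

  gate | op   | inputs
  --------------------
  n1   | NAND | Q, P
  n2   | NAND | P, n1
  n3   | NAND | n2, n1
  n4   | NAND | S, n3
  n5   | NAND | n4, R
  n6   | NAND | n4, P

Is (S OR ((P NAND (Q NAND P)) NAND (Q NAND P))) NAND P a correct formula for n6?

n1 = Q NAND P
n2 = P NAND n1 = P NAND (Q NAND P)
n3 = n2 NAND n1 = (P NAND (Q NAND P)) NAND (Q NAND P)
n4 = S NAND n3 = S NAND ((P NAND (Q NAND P)) NAND (Q NAND P))
n6 = n4 NAND P = (S NAND ((P NAND (Q NAND P)) NAND (Q NAND P))) NAND P
At P=1, Q=0, R=0, S=1: circuit gives 1, formula gives 0.

No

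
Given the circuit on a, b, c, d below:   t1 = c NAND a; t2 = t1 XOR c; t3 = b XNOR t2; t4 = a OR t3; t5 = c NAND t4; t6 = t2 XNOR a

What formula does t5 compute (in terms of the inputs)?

t1 = c NAND a
t2 = t1 XOR c = (c NAND a) XOR c
t3 = b XNOR t2 = b XNOR ((c NAND a) XOR c)
t4 = a OR t3 = a OR (b XNOR ((c NAND a) XOR c))
t5 = c NAND t4 = c NAND (a OR (b XNOR ((c NAND a) XOR c)))

c NAND (a OR (b XNOR ((c NAND a) XOR c)))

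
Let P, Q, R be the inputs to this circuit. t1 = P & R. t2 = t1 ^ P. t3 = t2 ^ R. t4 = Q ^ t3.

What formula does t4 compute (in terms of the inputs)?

Q ^ (((P & R) ^ P) ^ R)

t1 = P & R
t2 = t1 ^ P = (P & R) ^ P
t3 = t2 ^ R = ((P & R) ^ P) ^ R
t4 = Q ^ t3 = Q ^ (((P & R) ^ P) ^ R)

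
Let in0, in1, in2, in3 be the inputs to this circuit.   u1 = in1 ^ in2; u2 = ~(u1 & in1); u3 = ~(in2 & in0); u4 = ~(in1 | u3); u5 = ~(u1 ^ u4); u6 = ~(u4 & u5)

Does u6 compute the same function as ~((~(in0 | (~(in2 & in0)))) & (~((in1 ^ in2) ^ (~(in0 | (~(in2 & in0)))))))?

No

u1 = in1 ^ in2
u3 = ~(in2 & in0)
u4 = ~(in1 | u3) = ~(in1 | (~(in2 & in0)))
u5 = ~(u1 ^ u4) = ~((in1 ^ in2) ^ (~(in1 | (~(in2 & in0)))))
u6 = ~(u4 & u5) = ~((~(in1 | (~(in2 & in0)))) & (~((in1 ^ in2) ^ (~(in1 | (~(in2 & in0)))))))
At in0=1, in1=0, in2=1, in3=0: circuit gives 0, formula gives 1.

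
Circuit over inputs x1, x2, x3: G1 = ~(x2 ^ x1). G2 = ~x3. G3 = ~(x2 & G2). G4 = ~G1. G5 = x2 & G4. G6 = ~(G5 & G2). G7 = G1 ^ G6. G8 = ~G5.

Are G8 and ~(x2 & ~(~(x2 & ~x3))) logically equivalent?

G1 = ~(x2 ^ x1)
G4 = ~G1 = ~(~(x2 ^ x1))
G5 = x2 & G4 = x2 & ~(~(x2 ^ x1))
G8 = ~G5 = ~(x2 & ~(~(x2 ^ x1)))
At x1=0, x2=1, x3=1: circuit gives 0, formula gives 1.

No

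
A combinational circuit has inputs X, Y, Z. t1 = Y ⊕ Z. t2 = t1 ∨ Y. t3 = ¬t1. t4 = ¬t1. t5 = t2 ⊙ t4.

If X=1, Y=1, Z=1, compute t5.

1

t1 = 1 ⊕ 1 = 0
t2 = 0 ∨ 1 = 1
t4 = ¬0 = 1
t5 = 1 ⊙ 1 = 1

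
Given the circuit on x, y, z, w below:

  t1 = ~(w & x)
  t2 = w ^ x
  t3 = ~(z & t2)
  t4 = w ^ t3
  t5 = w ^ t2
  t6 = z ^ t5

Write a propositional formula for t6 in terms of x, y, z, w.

t2 = w ^ x
t5 = w ^ t2 = w ^ (w ^ x)
t6 = z ^ t5 = z ^ (w ^ (w ^ x))

z ^ (w ^ (w ^ x))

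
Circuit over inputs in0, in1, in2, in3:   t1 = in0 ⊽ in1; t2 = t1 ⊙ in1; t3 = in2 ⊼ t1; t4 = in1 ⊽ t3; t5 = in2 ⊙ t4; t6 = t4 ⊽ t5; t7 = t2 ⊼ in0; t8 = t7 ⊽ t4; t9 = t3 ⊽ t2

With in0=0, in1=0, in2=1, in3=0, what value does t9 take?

1

t1 = 0 ⊽ 0 = 1
t2 = 1 ⊙ 0 = 0
t3 = 1 ⊼ 1 = 0
t9 = 0 ⊽ 0 = 1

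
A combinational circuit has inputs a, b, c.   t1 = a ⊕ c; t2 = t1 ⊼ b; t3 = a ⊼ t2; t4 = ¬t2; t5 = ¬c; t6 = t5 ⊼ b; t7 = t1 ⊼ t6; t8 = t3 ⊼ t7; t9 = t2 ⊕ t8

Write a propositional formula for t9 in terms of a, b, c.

t1 = a ⊕ c
t2 = t1 ⊼ b = (a ⊕ c) ⊼ b
t3 = a ⊼ t2 = a ⊼ ((a ⊕ c) ⊼ b)
t5 = ¬c
t6 = t5 ⊼ b = ¬c ⊼ b
t7 = t1 ⊼ t6 = (a ⊕ c) ⊼ (¬c ⊼ b)
t8 = t3 ⊼ t7 = (a ⊼ ((a ⊕ c) ⊼ b)) ⊼ ((a ⊕ c) ⊼ (¬c ⊼ b))
t9 = t2 ⊕ t8 = ((a ⊕ c) ⊼ b) ⊕ ((a ⊼ ((a ⊕ c) ⊼ b)) ⊼ ((a ⊕ c) ⊼ (¬c ⊼ b)))

((a ⊕ c) ⊼ b) ⊕ ((a ⊼ ((a ⊕ c) ⊼ b)) ⊼ ((a ⊕ c) ⊼ (¬c ⊼ b)))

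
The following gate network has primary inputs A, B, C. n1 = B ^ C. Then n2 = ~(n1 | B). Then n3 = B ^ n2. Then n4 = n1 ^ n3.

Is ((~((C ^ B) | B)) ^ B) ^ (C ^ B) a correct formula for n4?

Yes

n1 = B ^ C
n2 = ~(n1 | B) = ~((B ^ C) | B)
n3 = B ^ n2 = B ^ (~((B ^ C) | B))
n4 = n1 ^ n3 = (B ^ C) ^ (B ^ (~((B ^ C) | B)))
At A=0, B=1, C=0: circuit gives 0, formula gives 0.
At A=0, B=0, C=0: circuit gives 1, formula gives 1.
Agrees on all 8 inputs.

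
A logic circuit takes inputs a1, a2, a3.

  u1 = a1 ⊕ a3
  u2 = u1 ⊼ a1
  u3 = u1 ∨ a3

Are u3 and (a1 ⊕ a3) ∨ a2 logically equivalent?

u1 = a1 ⊕ a3
u3 = u1 ∨ a3 = (a1 ⊕ a3) ∨ a3
At a1=0, a2=1, a3=0: circuit gives 0, formula gives 1.

No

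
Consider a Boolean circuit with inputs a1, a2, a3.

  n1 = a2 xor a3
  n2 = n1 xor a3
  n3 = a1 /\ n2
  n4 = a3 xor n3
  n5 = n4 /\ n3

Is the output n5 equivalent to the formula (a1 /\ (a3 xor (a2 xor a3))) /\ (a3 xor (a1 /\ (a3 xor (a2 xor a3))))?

Yes

n1 = a2 xor a3
n2 = n1 xor a3 = (a2 xor a3) xor a3
n3 = a1 /\ n2 = a1 /\ ((a2 xor a3) xor a3)
n4 = a3 xor n3 = a3 xor (a1 /\ ((a2 xor a3) xor a3))
n5 = n4 /\ n3 = (a3 xor (a1 /\ ((a2 xor a3) xor a3))) /\ (a1 /\ ((a2 xor a3) xor a3))
At a1=0, a2=0, a3=0: circuit gives 0, formula gives 0.
At a1=1, a2=1, a3=0: circuit gives 1, formula gives 1.
Agrees on all 8 inputs.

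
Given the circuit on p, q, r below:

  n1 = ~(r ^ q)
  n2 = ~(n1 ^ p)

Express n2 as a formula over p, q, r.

n1 = ~(r ^ q)
n2 = ~(n1 ^ p) = ~((~(r ^ q)) ^ p)

~((~(r ^ q)) ^ p)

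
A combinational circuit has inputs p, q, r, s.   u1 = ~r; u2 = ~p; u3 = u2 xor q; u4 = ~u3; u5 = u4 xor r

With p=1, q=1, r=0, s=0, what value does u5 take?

0

u2 = ~1 = 0
u3 = 0 xor 1 = 1
u4 = ~1 = 0
u5 = 0 xor 0 = 0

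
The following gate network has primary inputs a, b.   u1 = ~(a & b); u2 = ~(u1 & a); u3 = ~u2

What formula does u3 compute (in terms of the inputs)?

~(~((~(a & b)) & a))

u1 = ~(a & b)
u2 = ~(u1 & a) = ~((~(a & b)) & a)
u3 = ~u2 = ~(~((~(a & b)) & a))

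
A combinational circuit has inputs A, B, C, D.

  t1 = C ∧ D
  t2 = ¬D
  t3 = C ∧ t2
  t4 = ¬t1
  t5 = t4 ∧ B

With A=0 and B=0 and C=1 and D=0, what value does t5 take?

t1 = 1 ∧ 0 = 0
t4 = ¬0 = 1
t5 = 1 ∧ 0 = 0

0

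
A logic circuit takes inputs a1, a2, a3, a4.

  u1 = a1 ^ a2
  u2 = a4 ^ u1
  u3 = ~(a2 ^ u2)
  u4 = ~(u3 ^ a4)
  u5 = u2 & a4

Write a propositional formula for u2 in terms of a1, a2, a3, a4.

u1 = a1 ^ a2
u2 = a4 ^ u1 = a4 ^ (a1 ^ a2)

a4 ^ (a1 ^ a2)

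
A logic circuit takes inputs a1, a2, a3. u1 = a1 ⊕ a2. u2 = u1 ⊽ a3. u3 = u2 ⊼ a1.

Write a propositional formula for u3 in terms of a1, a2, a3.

u1 = a1 ⊕ a2
u2 = u1 ⊽ a3 = (a1 ⊕ a2) ⊽ a3
u3 = u2 ⊼ a1 = ((a1 ⊕ a2) ⊽ a3) ⊼ a1

((a1 ⊕ a2) ⊽ a3) ⊼ a1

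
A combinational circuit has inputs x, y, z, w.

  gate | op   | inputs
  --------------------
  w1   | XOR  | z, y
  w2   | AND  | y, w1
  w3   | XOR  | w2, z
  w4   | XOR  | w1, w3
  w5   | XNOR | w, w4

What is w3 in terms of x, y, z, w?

w1 = z XOR y
w2 = y AND w1 = y AND (z XOR y)
w3 = w2 XOR z = (y AND (z XOR y)) XOR z

(y AND (z XOR y)) XOR z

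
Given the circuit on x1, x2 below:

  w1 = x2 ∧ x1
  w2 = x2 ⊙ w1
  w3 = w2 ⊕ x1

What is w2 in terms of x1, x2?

w1 = x2 ∧ x1
w2 = x2 ⊙ w1 = x2 ⊙ (x2 ∧ x1)

x2 ⊙ (x2 ∧ x1)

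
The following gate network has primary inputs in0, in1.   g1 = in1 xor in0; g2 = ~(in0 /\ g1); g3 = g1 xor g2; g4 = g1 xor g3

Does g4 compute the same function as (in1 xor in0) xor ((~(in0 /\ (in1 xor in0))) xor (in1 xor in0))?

g1 = in1 xor in0
g2 = ~(in0 /\ g1) = ~(in0 /\ (in1 xor in0))
g3 = g1 xor g2 = (in1 xor in0) xor (~(in0 /\ (in1 xor in0)))
g4 = g1 xor g3 = (in1 xor in0) xor ((in1 xor in0) xor (~(in0 /\ (in1 xor in0))))
At in0=1, in1=0: circuit gives 0, formula gives 0.
At in0=0, in1=0: circuit gives 1, formula gives 1.
Agrees on all 4 inputs.

Yes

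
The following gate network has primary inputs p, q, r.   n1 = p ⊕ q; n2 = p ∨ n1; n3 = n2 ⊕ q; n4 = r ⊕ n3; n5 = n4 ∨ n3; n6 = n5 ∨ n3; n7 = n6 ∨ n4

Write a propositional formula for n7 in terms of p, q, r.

(((r ⊕ ((p ∨ (p ⊕ q)) ⊕ q)) ∨ ((p ∨ (p ⊕ q)) ⊕ q)) ∨ ((p ∨ (p ⊕ q)) ⊕ q)) ∨ (r ⊕ ((p ∨ (p ⊕ q)) ⊕ q))

n1 = p ⊕ q
n2 = p ∨ n1 = p ∨ (p ⊕ q)
n3 = n2 ⊕ q = (p ∨ (p ⊕ q)) ⊕ q
n4 = r ⊕ n3 = r ⊕ ((p ∨ (p ⊕ q)) ⊕ q)
n5 = n4 ∨ n3 = (r ⊕ ((p ∨ (p ⊕ q)) ⊕ q)) ∨ ((p ∨ (p ⊕ q)) ⊕ q)
n6 = n5 ∨ n3 = ((r ⊕ ((p ∨ (p ⊕ q)) ⊕ q)) ∨ ((p ∨ (p ⊕ q)) ⊕ q)) ∨ ((p ∨ (p ⊕ q)) ⊕ q)
n7 = n6 ∨ n4 = (((r ⊕ ((p ∨ (p ⊕ q)) ⊕ q)) ∨ ((p ∨ (p ⊕ q)) ⊕ q)) ∨ ((p ∨ (p ⊕ q)) ⊕ q)) ∨ (r ⊕ ((p ∨ (p ⊕ q)) ⊕ q))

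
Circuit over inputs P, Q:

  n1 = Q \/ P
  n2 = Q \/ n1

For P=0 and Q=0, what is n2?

0

n1 = 0 \/ 0 = 0
n2 = 0 \/ 0 = 0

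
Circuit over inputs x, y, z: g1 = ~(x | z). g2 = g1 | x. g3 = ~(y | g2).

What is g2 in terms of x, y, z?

(~(x | z)) | x

g1 = ~(x | z)
g2 = g1 | x = (~(x | z)) | x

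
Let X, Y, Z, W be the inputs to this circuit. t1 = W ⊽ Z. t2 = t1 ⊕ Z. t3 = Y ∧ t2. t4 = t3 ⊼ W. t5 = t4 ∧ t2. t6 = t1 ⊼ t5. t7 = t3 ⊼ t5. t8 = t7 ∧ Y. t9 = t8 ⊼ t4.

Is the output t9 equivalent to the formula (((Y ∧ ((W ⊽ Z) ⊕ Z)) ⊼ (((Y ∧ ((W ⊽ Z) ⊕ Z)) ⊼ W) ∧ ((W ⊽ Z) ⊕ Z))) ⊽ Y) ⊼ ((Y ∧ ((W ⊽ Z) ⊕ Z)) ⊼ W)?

No

t1 = W ⊽ Z
t2 = t1 ⊕ Z = (W ⊽ Z) ⊕ Z
t3 = Y ∧ t2 = Y ∧ ((W ⊽ Z) ⊕ Z)
t4 = t3 ⊼ W = (Y ∧ ((W ⊽ Z) ⊕ Z)) ⊼ W
t5 = t4 ∧ t2 = ((Y ∧ ((W ⊽ Z) ⊕ Z)) ⊼ W) ∧ ((W ⊽ Z) ⊕ Z)
t7 = t3 ⊼ t5 = (Y ∧ ((W ⊽ Z) ⊕ Z)) ⊼ (((Y ∧ ((W ⊽ Z) ⊕ Z)) ⊼ W) ∧ ((W ⊽ Z) ⊕ Z))
t8 = t7 ∧ Y = ((Y ∧ ((W ⊽ Z) ⊕ Z)) ⊼ (((Y ∧ ((W ⊽ Z) ⊕ Z)) ⊼ W) ∧ ((W ⊽ Z) ⊕ Z))) ∧ Y
t9 = t8 ⊼ t4 = (((Y ∧ ((W ⊽ Z) ⊕ Z)) ⊼ (((Y ∧ ((W ⊽ Z) ⊕ Z)) ⊼ W) ∧ ((W ⊽ Z) ⊕ Z))) ∧ Y) ⊼ ((Y ∧ ((W ⊽ Z) ⊕ Z)) ⊼ W)
At X=0, Y=1, Z=0, W=1: circuit gives 0, formula gives 1.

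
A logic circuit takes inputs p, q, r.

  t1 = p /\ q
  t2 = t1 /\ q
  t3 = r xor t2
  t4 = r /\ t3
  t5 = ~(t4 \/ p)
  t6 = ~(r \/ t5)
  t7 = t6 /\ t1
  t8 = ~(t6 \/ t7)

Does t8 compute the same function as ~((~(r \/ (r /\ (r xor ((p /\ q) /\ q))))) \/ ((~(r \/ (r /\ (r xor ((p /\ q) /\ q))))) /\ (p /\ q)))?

No

t1 = p /\ q
t2 = t1 /\ q = (p /\ q) /\ q
t3 = r xor t2 = r xor ((p /\ q) /\ q)
t4 = r /\ t3 = r /\ (r xor ((p /\ q) /\ q))
t5 = ~(t4 \/ p) = ~((r /\ (r xor ((p /\ q) /\ q))) \/ p)
t6 = ~(r \/ t5) = ~(r \/ (~((r /\ (r xor ((p /\ q) /\ q))) \/ p)))
t7 = t6 /\ t1 = (~(r \/ (~((r /\ (r xor ((p /\ q) /\ q))) \/ p)))) /\ (p /\ q)
t8 = ~(t6 \/ t7) = ~((~(r \/ (~((r /\ (r xor ((p /\ q) /\ q))) \/ p)))) \/ ((~(r \/ (~((r /\ (r xor ((p /\ q) /\ q))) \/ p)))) /\ (p /\ q)))
At p=0, q=0, r=0: circuit gives 1, formula gives 0.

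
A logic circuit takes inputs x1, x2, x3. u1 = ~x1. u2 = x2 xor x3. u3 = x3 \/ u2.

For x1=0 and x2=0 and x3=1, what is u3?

1

u2 = 0 xor 1 = 1
u3 = 1 \/ 1 = 1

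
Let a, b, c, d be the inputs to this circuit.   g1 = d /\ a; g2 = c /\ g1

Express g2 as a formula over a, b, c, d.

g1 = d /\ a
g2 = c /\ g1 = c /\ (d /\ a)

c /\ (d /\ a)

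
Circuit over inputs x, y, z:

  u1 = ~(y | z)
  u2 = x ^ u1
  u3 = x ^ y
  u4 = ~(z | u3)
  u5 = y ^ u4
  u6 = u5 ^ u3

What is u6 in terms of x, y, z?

(y ^ (~(z | (x ^ y)))) ^ (x ^ y)

u3 = x ^ y
u4 = ~(z | u3) = ~(z | (x ^ y))
u5 = y ^ u4 = y ^ (~(z | (x ^ y)))
u6 = u5 ^ u3 = (y ^ (~(z | (x ^ y)))) ^ (x ^ y)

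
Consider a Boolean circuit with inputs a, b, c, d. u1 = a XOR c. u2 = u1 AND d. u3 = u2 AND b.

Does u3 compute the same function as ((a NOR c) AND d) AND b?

No

u1 = a XOR c
u2 = u1 AND d = (a XOR c) AND d
u3 = u2 AND b = ((a XOR c) AND d) AND b
At a=0, b=1, c=0, d=1: circuit gives 0, formula gives 1.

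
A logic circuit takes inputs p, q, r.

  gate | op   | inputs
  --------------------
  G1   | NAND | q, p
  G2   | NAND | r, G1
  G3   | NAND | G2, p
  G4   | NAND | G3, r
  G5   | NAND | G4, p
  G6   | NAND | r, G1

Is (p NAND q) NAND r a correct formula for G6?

Yes

G1 = q NAND p
G6 = r NAND G1 = r NAND (q NAND p)
At p=0, q=0, r=1: circuit gives 0, formula gives 0.
At p=0, q=0, r=0: circuit gives 1, formula gives 1.
Agrees on all 8 inputs.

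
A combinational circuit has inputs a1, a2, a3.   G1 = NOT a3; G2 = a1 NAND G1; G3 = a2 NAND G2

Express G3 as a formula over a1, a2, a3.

G1 = NOT a3
G2 = a1 NAND G1 = a1 NAND NOT a3
G3 = a2 NAND G2 = a2 NAND (a1 NAND NOT a3)

a2 NAND (a1 NAND NOT a3)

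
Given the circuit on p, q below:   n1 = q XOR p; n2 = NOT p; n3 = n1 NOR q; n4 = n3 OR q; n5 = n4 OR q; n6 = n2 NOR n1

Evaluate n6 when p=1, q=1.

n1 = 1 XOR 1 = 0
n2 = NOT 1 = 0
n6 = 0 NOR 0 = 1

1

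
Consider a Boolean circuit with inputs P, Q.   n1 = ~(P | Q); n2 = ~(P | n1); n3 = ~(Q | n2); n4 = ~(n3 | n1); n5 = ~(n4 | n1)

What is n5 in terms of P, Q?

n1 = ~(P | Q)
n2 = ~(P | n1) = ~(P | (~(P | Q)))
n3 = ~(Q | n2) = ~(Q | (~(P | (~(P | Q)))))
n4 = ~(n3 | n1) = ~((~(Q | (~(P | (~(P | Q)))))) | (~(P | Q)))
n5 = ~(n4 | n1) = ~((~((~(Q | (~(P | (~(P | Q)))))) | (~(P | Q)))) | (~(P | Q)))

~((~((~(Q | (~(P | (~(P | Q)))))) | (~(P | Q)))) | (~(P | Q)))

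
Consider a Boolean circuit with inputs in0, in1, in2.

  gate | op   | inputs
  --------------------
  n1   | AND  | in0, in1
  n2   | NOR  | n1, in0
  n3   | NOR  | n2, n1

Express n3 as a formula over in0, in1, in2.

((in0 AND in1) NOR in0) NOR (in0 AND in1)

n1 = in0 AND in1
n2 = n1 NOR in0 = (in0 AND in1) NOR in0
n3 = n2 NOR n1 = ((in0 AND in1) NOR in0) NOR (in0 AND in1)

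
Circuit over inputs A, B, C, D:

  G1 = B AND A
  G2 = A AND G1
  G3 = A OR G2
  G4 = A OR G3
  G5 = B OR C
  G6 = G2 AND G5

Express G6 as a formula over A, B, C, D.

G1 = B AND A
G2 = A AND G1 = A AND (B AND A)
G5 = B OR C
G6 = G2 AND G5 = (A AND (B AND A)) AND (B OR C)

(A AND (B AND A)) AND (B OR C)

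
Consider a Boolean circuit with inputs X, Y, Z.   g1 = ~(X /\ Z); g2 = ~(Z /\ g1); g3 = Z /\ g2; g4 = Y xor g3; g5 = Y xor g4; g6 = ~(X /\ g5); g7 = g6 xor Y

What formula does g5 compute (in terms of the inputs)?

g1 = ~(X /\ Z)
g2 = ~(Z /\ g1) = ~(Z /\ (~(X /\ Z)))
g3 = Z /\ g2 = Z /\ (~(Z /\ (~(X /\ Z))))
g4 = Y xor g3 = Y xor (Z /\ (~(Z /\ (~(X /\ Z)))))
g5 = Y xor g4 = Y xor (Y xor (Z /\ (~(Z /\ (~(X /\ Z))))))

Y xor (Y xor (Z /\ (~(Z /\ (~(X /\ Z))))))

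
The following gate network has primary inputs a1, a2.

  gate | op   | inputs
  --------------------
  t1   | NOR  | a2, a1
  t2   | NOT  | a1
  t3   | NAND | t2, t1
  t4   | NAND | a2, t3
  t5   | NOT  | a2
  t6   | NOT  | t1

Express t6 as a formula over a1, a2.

t1 = a2 NOR a1
t6 = NOT t1 = NOT (a2 NOR a1)

NOT (a2 NOR a1)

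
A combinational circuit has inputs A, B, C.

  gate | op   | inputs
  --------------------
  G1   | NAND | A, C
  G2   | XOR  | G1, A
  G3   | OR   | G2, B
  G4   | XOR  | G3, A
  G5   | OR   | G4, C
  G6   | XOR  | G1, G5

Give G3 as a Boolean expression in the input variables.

G1 = A NAND C
G2 = G1 XOR A = (A NAND C) XOR A
G3 = G2 OR B = ((A NAND C) XOR A) OR B

((A NAND C) XOR A) OR B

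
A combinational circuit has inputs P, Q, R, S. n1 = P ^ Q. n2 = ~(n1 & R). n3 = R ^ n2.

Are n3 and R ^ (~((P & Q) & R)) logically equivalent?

n1 = P ^ Q
n2 = ~(n1 & R) = ~((P ^ Q) & R)
n3 = R ^ n2 = R ^ (~((P ^ Q) & R))
At P=0, Q=1, R=1, S=0: circuit gives 1, formula gives 0.

No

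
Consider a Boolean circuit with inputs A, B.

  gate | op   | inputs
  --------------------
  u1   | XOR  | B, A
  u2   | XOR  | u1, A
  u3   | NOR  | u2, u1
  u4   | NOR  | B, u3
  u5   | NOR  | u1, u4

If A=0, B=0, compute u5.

1

u1 = 0 XOR 0 = 0
u2 = 0 XOR 0 = 0
u3 = 0 NOR 0 = 1
u4 = 0 NOR 1 = 0
u5 = 0 NOR 0 = 1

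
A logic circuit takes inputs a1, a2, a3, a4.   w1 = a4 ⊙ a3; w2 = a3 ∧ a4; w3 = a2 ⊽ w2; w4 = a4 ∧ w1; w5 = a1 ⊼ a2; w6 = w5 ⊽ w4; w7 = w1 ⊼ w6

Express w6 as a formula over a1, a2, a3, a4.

(a1 ⊼ a2) ⊽ (a4 ∧ (a4 ⊙ a3))

w1 = a4 ⊙ a3
w4 = a4 ∧ w1 = a4 ∧ (a4 ⊙ a3)
w5 = a1 ⊼ a2
w6 = w5 ⊽ w4 = (a1 ⊼ a2) ⊽ (a4 ∧ (a4 ⊙ a3))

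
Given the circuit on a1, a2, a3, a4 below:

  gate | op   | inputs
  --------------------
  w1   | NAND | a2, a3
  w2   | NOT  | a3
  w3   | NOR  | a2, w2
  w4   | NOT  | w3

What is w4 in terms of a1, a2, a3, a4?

w2 = NOT a3
w3 = a2 NOR w2 = a2 NOR NOT a3
w4 = NOT w3 = NOT (a2 NOR NOT a3)

NOT (a2 NOR NOT a3)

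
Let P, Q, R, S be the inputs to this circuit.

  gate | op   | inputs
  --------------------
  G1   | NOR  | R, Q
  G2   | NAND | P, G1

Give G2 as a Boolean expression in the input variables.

P NAND (R NOR Q)

G1 = R NOR Q
G2 = P NAND G1 = P NAND (R NOR Q)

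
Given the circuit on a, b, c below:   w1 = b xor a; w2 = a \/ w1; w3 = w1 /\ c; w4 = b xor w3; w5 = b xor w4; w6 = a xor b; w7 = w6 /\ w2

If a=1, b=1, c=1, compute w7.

0

w1 = 1 xor 1 = 0
w2 = 1 \/ 0 = 1
w6 = 1 xor 1 = 0
w7 = 0 /\ 1 = 0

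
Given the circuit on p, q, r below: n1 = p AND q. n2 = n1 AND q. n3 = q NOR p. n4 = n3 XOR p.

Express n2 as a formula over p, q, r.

n1 = p AND q
n2 = n1 AND q = (p AND q) AND q

(p AND q) AND q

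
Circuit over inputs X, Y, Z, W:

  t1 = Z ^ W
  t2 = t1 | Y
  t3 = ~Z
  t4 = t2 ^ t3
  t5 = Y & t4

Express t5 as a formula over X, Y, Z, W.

t1 = Z ^ W
t2 = t1 | Y = (Z ^ W) | Y
t3 = ~Z
t4 = t2 ^ t3 = ((Z ^ W) | Y) ^ ~Z
t5 = Y & t4 = Y & (((Z ^ W) | Y) ^ ~Z)

Y & (((Z ^ W) | Y) ^ ~Z)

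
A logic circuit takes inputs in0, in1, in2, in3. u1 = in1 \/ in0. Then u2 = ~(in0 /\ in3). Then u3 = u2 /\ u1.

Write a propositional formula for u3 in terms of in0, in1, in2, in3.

(~(in0 /\ in3)) /\ (in1 \/ in0)

u1 = in1 \/ in0
u2 = ~(in0 /\ in3)
u3 = u2 /\ u1 = (~(in0 /\ in3)) /\ (in1 \/ in0)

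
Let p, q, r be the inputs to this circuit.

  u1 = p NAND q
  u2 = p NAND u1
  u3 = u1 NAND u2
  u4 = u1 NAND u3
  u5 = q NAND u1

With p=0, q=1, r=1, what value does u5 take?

u1 = 0 NAND 1 = 1
u5 = 1 NAND 1 = 0

0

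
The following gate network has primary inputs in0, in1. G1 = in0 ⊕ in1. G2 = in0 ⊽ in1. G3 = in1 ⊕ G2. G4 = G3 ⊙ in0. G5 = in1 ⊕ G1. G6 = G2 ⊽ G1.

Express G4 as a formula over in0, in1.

(in1 ⊕ (in0 ⊽ in1)) ⊙ in0

G2 = in0 ⊽ in1
G3 = in1 ⊕ G2 = in1 ⊕ (in0 ⊽ in1)
G4 = G3 ⊙ in0 = (in1 ⊕ (in0 ⊽ in1)) ⊙ in0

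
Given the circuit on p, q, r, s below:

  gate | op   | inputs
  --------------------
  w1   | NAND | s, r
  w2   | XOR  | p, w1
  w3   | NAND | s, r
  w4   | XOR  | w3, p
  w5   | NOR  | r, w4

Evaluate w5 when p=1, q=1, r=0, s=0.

1

w3 = 0 NAND 0 = 1
w4 = 1 XOR 1 = 0
w5 = 0 NOR 0 = 1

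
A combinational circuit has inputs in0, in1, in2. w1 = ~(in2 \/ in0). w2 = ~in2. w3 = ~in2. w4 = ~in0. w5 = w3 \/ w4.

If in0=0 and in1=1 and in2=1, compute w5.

w3 = ~1 = 0
w4 = ~0 = 1
w5 = 0 \/ 1 = 1

1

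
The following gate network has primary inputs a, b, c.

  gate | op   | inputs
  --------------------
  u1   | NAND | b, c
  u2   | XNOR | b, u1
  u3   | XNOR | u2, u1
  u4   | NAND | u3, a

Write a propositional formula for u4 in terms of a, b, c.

u1 = b NAND c
u2 = b XNOR u1 = b XNOR (b NAND c)
u3 = u2 XNOR u1 = (b XNOR (b NAND c)) XNOR (b NAND c)
u4 = u3 NAND a = ((b XNOR (b NAND c)) XNOR (b NAND c)) NAND a

((b XNOR (b NAND c)) XNOR (b NAND c)) NAND a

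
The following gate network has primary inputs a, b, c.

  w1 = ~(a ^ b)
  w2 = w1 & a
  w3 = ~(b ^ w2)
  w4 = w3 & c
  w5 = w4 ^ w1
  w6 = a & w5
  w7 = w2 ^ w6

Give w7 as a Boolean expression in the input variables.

((~(a ^ b)) & a) ^ (a & (((~(b ^ ((~(a ^ b)) & a))) & c) ^ (~(a ^ b))))

w1 = ~(a ^ b)
w2 = w1 & a = (~(a ^ b)) & a
w3 = ~(b ^ w2) = ~(b ^ ((~(a ^ b)) & a))
w4 = w3 & c = (~(b ^ ((~(a ^ b)) & a))) & c
w5 = w4 ^ w1 = ((~(b ^ ((~(a ^ b)) & a))) & c) ^ (~(a ^ b))
w6 = a & w5 = a & (((~(b ^ ((~(a ^ b)) & a))) & c) ^ (~(a ^ b)))
w7 = w2 ^ w6 = ((~(a ^ b)) & a) ^ (a & (((~(b ^ ((~(a ^ b)) & a))) & c) ^ (~(a ^ b))))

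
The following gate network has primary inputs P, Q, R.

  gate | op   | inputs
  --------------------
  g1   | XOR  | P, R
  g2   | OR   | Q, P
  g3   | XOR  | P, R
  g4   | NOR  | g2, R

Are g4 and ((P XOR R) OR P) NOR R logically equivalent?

No

g2 = Q OR P
g4 = g2 NOR R = (Q OR P) NOR R
At P=0, Q=1, R=0: circuit gives 0, formula gives 1.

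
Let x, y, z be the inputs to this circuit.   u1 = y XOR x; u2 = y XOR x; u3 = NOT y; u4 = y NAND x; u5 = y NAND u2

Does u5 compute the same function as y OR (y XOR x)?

u2 = y XOR x
u5 = y NAND u2 = y NAND (y XOR x)
At x=0, y=0, z=0: circuit gives 1, formula gives 0.

No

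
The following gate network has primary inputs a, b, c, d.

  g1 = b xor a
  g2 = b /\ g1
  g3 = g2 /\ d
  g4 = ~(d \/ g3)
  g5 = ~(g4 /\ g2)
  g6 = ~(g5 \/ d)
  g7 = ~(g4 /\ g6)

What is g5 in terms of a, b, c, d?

g1 = b xor a
g2 = b /\ g1 = b /\ (b xor a)
g3 = g2 /\ d = (b /\ (b xor a)) /\ d
g4 = ~(d \/ g3) = ~(d \/ ((b /\ (b xor a)) /\ d))
g5 = ~(g4 /\ g2) = ~((~(d \/ ((b /\ (b xor a)) /\ d))) /\ (b /\ (b xor a)))

~((~(d \/ ((b /\ (b xor a)) /\ d))) /\ (b /\ (b xor a)))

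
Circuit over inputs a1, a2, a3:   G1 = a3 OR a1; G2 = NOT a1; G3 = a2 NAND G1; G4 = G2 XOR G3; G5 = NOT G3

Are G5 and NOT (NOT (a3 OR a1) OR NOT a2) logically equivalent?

Yes

G1 = a3 OR a1
G3 = a2 NAND G1 = a2 NAND (a3 OR a1)
G5 = NOT G3 = NOT (a2 NAND (a3 OR a1))
At a1=0, a2=0, a3=0: circuit gives 0, formula gives 0.
At a1=0, a2=1, a3=1: circuit gives 1, formula gives 1.
Agrees on all 8 inputs.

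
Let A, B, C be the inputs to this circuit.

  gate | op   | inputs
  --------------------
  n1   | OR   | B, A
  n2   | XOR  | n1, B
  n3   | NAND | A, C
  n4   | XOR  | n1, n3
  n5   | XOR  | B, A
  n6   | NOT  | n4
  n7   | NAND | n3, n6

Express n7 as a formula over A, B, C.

(A NAND C) NAND NOT ((B OR A) XOR (A NAND C))

n1 = B OR A
n3 = A NAND C
n4 = n1 XOR n3 = (B OR A) XOR (A NAND C)
n6 = NOT n4 = NOT ((B OR A) XOR (A NAND C))
n7 = n3 NAND n6 = (A NAND C) NAND NOT ((B OR A) XOR (A NAND C))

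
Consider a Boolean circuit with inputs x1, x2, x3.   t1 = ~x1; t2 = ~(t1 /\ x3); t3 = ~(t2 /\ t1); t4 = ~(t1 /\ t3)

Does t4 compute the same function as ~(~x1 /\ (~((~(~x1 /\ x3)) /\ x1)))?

No

t1 = ~x1
t2 = ~(t1 /\ x3) = ~(~x1 /\ x3)
t3 = ~(t2 /\ t1) = ~((~(~x1 /\ x3)) /\ ~x1)
t4 = ~(t1 /\ t3) = ~(~x1 /\ (~((~(~x1 /\ x3)) /\ ~x1)))
At x1=0, x2=0, x3=0: circuit gives 1, formula gives 0.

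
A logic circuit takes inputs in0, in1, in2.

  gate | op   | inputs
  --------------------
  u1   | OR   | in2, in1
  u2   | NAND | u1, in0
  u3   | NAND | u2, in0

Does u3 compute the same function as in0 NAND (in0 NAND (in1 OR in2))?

u1 = in2 OR in1
u2 = u1 NAND in0 = (in2 OR in1) NAND in0
u3 = u2 NAND in0 = ((in2 OR in1) NAND in0) NAND in0
At in0=1, in1=0, in2=0: circuit gives 0, formula gives 0.
At in0=0, in1=0, in2=0: circuit gives 1, formula gives 1.
Agrees on all 8 inputs.

Yes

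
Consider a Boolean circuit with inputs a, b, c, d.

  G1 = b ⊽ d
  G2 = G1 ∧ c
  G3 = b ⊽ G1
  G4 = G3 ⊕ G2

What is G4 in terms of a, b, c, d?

G1 = b ⊽ d
G2 = G1 ∧ c = (b ⊽ d) ∧ c
G3 = b ⊽ G1 = b ⊽ (b ⊽ d)
G4 = G3 ⊕ G2 = (b ⊽ (b ⊽ d)) ⊕ ((b ⊽ d) ∧ c)

(b ⊽ (b ⊽ d)) ⊕ ((b ⊽ d) ∧ c)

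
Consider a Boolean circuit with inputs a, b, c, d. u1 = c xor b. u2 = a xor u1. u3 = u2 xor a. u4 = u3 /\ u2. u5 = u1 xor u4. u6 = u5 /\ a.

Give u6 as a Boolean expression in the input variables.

u1 = c xor b
u2 = a xor u1 = a xor (c xor b)
u3 = u2 xor a = (a xor (c xor b)) xor a
u4 = u3 /\ u2 = ((a xor (c xor b)) xor a) /\ (a xor (c xor b))
u5 = u1 xor u4 = (c xor b) xor (((a xor (c xor b)) xor a) /\ (a xor (c xor b)))
u6 = u5 /\ a = ((c xor b) xor (((a xor (c xor b)) xor a) /\ (a xor (c xor b)))) /\ a

((c xor b) xor (((a xor (c xor b)) xor a) /\ (a xor (c xor b)))) /\ a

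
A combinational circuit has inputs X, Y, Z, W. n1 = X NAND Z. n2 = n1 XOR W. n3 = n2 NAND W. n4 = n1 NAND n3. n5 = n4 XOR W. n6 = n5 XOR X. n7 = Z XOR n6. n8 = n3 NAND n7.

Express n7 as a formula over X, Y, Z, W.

Z XOR ((((X NAND Z) NAND (((X NAND Z) XOR W) NAND W)) XOR W) XOR X)

n1 = X NAND Z
n2 = n1 XOR W = (X NAND Z) XOR W
n3 = n2 NAND W = ((X NAND Z) XOR W) NAND W
n4 = n1 NAND n3 = (X NAND Z) NAND (((X NAND Z) XOR W) NAND W)
n5 = n4 XOR W = ((X NAND Z) NAND (((X NAND Z) XOR W) NAND W)) XOR W
n6 = n5 XOR X = (((X NAND Z) NAND (((X NAND Z) XOR W) NAND W)) XOR W) XOR X
n7 = Z XOR n6 = Z XOR ((((X NAND Z) NAND (((X NAND Z) XOR W) NAND W)) XOR W) XOR X)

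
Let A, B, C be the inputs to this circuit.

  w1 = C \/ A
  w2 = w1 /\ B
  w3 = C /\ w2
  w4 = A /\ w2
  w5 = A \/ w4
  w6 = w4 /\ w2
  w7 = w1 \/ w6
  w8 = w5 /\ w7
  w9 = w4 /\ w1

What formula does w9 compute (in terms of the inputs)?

(A /\ ((C \/ A) /\ B)) /\ (C \/ A)

w1 = C \/ A
w2 = w1 /\ B = (C \/ A) /\ B
w4 = A /\ w2 = A /\ ((C \/ A) /\ B)
w9 = w4 /\ w1 = (A /\ ((C \/ A) /\ B)) /\ (C \/ A)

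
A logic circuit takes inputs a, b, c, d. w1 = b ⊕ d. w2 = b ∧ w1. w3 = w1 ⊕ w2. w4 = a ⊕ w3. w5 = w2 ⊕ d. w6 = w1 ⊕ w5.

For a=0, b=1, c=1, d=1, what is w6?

1

w1 = 1 ⊕ 1 = 0
w2 = 1 ∧ 0 = 0
w5 = 0 ⊕ 1 = 1
w6 = 0 ⊕ 1 = 1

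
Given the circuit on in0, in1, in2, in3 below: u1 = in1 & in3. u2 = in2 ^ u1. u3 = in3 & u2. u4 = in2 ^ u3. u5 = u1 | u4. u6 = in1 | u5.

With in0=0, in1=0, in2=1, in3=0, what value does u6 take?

u1 = 0 & 0 = 0
u2 = 1 ^ 0 = 1
u3 = 0 & 1 = 0
u4 = 1 ^ 0 = 1
u5 = 0 | 1 = 1
u6 = 0 | 1 = 1

1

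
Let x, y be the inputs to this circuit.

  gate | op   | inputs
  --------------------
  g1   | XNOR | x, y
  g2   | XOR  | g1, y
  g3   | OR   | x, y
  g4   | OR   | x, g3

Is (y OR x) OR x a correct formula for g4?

g3 = x OR y
g4 = x OR g3 = x OR (x OR y)
At x=0, y=0: circuit gives 0, formula gives 0.
At x=0, y=1: circuit gives 1, formula gives 1.
Agrees on all 4 inputs.

Yes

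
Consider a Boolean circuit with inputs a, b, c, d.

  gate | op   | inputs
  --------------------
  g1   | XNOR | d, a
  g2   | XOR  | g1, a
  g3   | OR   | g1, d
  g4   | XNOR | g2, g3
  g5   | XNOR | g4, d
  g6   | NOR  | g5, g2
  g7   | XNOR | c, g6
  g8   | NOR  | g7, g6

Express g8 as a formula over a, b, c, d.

(c XNOR (((((d XNOR a) XOR a) XNOR ((d XNOR a) OR d)) XNOR d) NOR ((d XNOR a) XOR a))) NOR (((((d XNOR a) XOR a) XNOR ((d XNOR a) OR d)) XNOR d) NOR ((d XNOR a) XOR a))

g1 = d XNOR a
g2 = g1 XOR a = (d XNOR a) XOR a
g3 = g1 OR d = (d XNOR a) OR d
g4 = g2 XNOR g3 = ((d XNOR a) XOR a) XNOR ((d XNOR a) OR d)
g5 = g4 XNOR d = (((d XNOR a) XOR a) XNOR ((d XNOR a) OR d)) XNOR d
g6 = g5 NOR g2 = ((((d XNOR a) XOR a) XNOR ((d XNOR a) OR d)) XNOR d) NOR ((d XNOR a) XOR a)
g7 = c XNOR g6 = c XNOR (((((d XNOR a) XOR a) XNOR ((d XNOR a) OR d)) XNOR d) NOR ((d XNOR a) XOR a))
g8 = g7 NOR g6 = (c XNOR (((((d XNOR a) XOR a) XNOR ((d XNOR a) OR d)) XNOR d) NOR ((d XNOR a) XOR a))) NOR (((((d XNOR a) XOR a) XNOR ((d XNOR a) OR d)) XNOR d) NOR ((d XNOR a) XOR a))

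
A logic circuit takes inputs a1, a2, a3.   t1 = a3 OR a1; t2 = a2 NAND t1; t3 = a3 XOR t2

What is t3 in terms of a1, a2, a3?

a3 XOR (a2 NAND (a3 OR a1))

t1 = a3 OR a1
t2 = a2 NAND t1 = a2 NAND (a3 OR a1)
t3 = a3 XOR t2 = a3 XOR (a2 NAND (a3 OR a1))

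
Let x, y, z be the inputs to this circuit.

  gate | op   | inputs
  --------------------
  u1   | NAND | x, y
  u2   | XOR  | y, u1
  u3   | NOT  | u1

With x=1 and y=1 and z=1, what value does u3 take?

u1 = 1 NAND 1 = 0
u3 = NOT 0 = 1

1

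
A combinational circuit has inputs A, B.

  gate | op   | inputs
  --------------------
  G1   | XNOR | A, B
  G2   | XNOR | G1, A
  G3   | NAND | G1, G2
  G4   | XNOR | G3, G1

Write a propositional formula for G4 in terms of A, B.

((A XNOR B) NAND ((A XNOR B) XNOR A)) XNOR (A XNOR B)

G1 = A XNOR B
G2 = G1 XNOR A = (A XNOR B) XNOR A
G3 = G1 NAND G2 = (A XNOR B) NAND ((A XNOR B) XNOR A)
G4 = G3 XNOR G1 = ((A XNOR B) NAND ((A XNOR B) XNOR A)) XNOR (A XNOR B)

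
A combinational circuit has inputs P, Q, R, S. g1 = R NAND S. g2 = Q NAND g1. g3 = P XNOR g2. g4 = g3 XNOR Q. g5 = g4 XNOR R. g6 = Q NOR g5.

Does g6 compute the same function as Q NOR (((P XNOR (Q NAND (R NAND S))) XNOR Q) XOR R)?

g1 = R NAND S
g2 = Q NAND g1 = Q NAND (R NAND S)
g3 = P XNOR g2 = P XNOR (Q NAND (R NAND S))
g4 = g3 XNOR Q = (P XNOR (Q NAND (R NAND S))) XNOR Q
g5 = g4 XNOR R = ((P XNOR (Q NAND (R NAND S))) XNOR Q) XNOR R
g6 = Q NOR g5 = Q NOR (((P XNOR (Q NAND (R NAND S))) XNOR Q) XNOR R)
At P=0, Q=0, R=0, S=0: circuit gives 1, formula gives 0.

No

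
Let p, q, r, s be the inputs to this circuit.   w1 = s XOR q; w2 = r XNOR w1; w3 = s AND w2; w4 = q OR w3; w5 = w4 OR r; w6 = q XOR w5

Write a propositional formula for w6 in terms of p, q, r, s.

q XOR ((q OR (s AND (r XNOR (s XOR q)))) OR r)

w1 = s XOR q
w2 = r XNOR w1 = r XNOR (s XOR q)
w3 = s AND w2 = s AND (r XNOR (s XOR q))
w4 = q OR w3 = q OR (s AND (r XNOR (s XOR q)))
w5 = w4 OR r = (q OR (s AND (r XNOR (s XOR q)))) OR r
w6 = q XOR w5 = q XOR ((q OR (s AND (r XNOR (s XOR q)))) OR r)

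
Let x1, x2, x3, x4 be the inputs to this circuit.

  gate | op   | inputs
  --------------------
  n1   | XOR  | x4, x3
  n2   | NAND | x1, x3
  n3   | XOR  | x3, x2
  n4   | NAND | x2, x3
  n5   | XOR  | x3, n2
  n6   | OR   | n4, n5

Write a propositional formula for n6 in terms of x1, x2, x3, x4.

n2 = x1 NAND x3
n4 = x2 NAND x3
n5 = x3 XOR n2 = x3 XOR (x1 NAND x3)
n6 = n4 OR n5 = (x2 NAND x3) OR (x3 XOR (x1 NAND x3))

(x2 NAND x3) OR (x3 XOR (x1 NAND x3))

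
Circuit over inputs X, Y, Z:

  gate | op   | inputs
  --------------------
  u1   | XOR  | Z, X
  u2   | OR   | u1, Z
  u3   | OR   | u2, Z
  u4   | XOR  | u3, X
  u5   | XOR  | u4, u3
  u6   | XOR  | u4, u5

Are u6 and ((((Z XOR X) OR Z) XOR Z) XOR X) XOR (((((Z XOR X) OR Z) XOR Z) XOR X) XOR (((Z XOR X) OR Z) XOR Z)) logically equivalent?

No

u1 = Z XOR X
u2 = u1 OR Z = (Z XOR X) OR Z
u3 = u2 OR Z = ((Z XOR X) OR Z) OR Z
u4 = u3 XOR X = (((Z XOR X) OR Z) OR Z) XOR X
u5 = u4 XOR u3 = ((((Z XOR X) OR Z) OR Z) XOR X) XOR (((Z XOR X) OR Z) OR Z)
u6 = u4 XOR u5 = ((((Z XOR X) OR Z) OR Z) XOR X) XOR (((((Z XOR X) OR Z) OR Z) XOR X) XOR (((Z XOR X) OR Z) OR Z))
At X=0, Y=0, Z=1: circuit gives 1, formula gives 0.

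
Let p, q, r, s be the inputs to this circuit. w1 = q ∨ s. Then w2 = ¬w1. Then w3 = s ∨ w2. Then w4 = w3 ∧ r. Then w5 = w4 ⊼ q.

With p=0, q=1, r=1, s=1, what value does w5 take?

0

w1 = 1 ∨ 1 = 1
w2 = ¬1 = 0
w3 = 1 ∨ 0 = 1
w4 = 1 ∧ 1 = 1
w5 = 1 ⊼ 1 = 0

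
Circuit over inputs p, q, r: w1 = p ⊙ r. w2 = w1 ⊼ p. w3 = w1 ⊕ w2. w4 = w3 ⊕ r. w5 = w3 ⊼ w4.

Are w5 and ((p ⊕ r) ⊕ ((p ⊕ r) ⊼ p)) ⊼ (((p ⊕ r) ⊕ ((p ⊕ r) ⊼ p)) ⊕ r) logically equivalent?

w1 = p ⊙ r
w2 = w1 ⊼ p = (p ⊙ r) ⊼ p
w3 = w1 ⊕ w2 = (p ⊙ r) ⊕ ((p ⊙ r) ⊼ p)
w4 = w3 ⊕ r = ((p ⊙ r) ⊕ ((p ⊙ r) ⊼ p)) ⊕ r
w5 = w3 ⊼ w4 = ((p ⊙ r) ⊕ ((p ⊙ r) ⊼ p)) ⊼ (((p ⊙ r) ⊕ ((p ⊙ r) ⊼ p)) ⊕ r)
At p=0, q=0, r=0: circuit gives 1, formula gives 0.

No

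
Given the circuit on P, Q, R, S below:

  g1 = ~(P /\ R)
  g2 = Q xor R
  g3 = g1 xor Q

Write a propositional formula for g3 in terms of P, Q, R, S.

g1 = ~(P /\ R)
g3 = g1 xor Q = (~(P /\ R)) xor Q

(~(P /\ R)) xor Q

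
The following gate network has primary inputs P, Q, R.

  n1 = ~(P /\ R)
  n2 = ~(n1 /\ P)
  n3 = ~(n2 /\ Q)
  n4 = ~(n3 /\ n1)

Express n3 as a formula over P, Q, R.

~((~((~(P /\ R)) /\ P)) /\ Q)

n1 = ~(P /\ R)
n2 = ~(n1 /\ P) = ~((~(P /\ R)) /\ P)
n3 = ~(n2 /\ Q) = ~((~((~(P /\ R)) /\ P)) /\ Q)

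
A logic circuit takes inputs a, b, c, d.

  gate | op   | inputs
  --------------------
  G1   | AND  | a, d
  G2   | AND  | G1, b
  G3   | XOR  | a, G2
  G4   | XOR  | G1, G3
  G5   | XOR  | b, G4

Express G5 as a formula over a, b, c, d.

b XOR ((a AND d) XOR (a XOR ((a AND d) AND b)))

G1 = a AND d
G2 = G1 AND b = (a AND d) AND b
G3 = a XOR G2 = a XOR ((a AND d) AND b)
G4 = G1 XOR G3 = (a AND d) XOR (a XOR ((a AND d) AND b))
G5 = b XOR G4 = b XOR ((a AND d) XOR (a XOR ((a AND d) AND b)))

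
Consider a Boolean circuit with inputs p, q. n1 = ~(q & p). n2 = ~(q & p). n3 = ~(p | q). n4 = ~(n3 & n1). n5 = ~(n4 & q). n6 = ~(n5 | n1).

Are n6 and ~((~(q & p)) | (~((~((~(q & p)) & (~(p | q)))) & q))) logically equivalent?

Yes

n1 = ~(q & p)
n3 = ~(p | q)
n4 = ~(n3 & n1) = ~((~(p | q)) & (~(q & p)))
n5 = ~(n4 & q) = ~((~((~(p | q)) & (~(q & p)))) & q)
n6 = ~(n5 | n1) = ~((~((~((~(p | q)) & (~(q & p)))) & q)) | (~(q & p)))
At p=0, q=0: circuit gives 0, formula gives 0.
At p=1, q=1: circuit gives 1, formula gives 1.
Agrees on all 4 inputs.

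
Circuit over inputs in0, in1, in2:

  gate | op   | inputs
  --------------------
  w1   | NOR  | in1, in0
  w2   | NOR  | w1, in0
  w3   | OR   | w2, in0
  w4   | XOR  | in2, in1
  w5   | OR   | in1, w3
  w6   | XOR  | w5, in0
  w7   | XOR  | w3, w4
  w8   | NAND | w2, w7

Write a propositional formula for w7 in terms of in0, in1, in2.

(((in1 NOR in0) NOR in0) OR in0) XOR (in2 XOR in1)

w1 = in1 NOR in0
w2 = w1 NOR in0 = (in1 NOR in0) NOR in0
w3 = w2 OR in0 = ((in1 NOR in0) NOR in0) OR in0
w4 = in2 XOR in1
w7 = w3 XOR w4 = (((in1 NOR in0) NOR in0) OR in0) XOR (in2 XOR in1)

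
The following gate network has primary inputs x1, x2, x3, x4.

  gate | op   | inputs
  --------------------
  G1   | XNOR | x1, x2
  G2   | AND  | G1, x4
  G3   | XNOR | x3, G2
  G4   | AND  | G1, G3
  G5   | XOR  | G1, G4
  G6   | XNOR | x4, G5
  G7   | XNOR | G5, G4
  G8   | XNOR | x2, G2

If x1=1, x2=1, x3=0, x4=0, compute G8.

G1 = 1 XNOR 1 = 1
G2 = 1 AND 0 = 0
G8 = 1 XNOR 0 = 0

0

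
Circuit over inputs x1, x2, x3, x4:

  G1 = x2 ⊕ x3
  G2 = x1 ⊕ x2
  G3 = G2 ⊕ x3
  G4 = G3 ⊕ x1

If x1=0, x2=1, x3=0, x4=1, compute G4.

1

G2 = 0 ⊕ 1 = 1
G3 = 1 ⊕ 0 = 1
G4 = 1 ⊕ 0 = 1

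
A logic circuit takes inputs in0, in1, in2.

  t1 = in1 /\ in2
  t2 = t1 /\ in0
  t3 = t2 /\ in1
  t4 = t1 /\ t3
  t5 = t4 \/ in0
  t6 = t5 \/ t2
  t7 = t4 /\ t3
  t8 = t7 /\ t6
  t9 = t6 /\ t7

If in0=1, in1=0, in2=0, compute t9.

0

t1 = 0 /\ 0 = 0
t2 = 0 /\ 1 = 0
t3 = 0 /\ 0 = 0
t4 = 0 /\ 0 = 0
t5 = 0 \/ 1 = 1
t6 = 1 \/ 0 = 1
t7 = 0 /\ 0 = 0
t9 = 1 /\ 0 = 0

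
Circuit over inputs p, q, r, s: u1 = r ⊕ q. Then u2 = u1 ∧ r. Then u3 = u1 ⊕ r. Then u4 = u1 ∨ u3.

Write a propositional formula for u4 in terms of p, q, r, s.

u1 = r ⊕ q
u3 = u1 ⊕ r = (r ⊕ q) ⊕ r
u4 = u1 ∨ u3 = (r ⊕ q) ∨ ((r ⊕ q) ⊕ r)

(r ⊕ q) ∨ ((r ⊕ q) ⊕ r)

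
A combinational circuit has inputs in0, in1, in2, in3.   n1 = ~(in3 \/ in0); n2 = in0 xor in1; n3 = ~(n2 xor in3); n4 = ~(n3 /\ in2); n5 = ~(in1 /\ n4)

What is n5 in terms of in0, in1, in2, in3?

n2 = in0 xor in1
n3 = ~(n2 xor in3) = ~((in0 xor in1) xor in3)
n4 = ~(n3 /\ in2) = ~((~((in0 xor in1) xor in3)) /\ in2)
n5 = ~(in1 /\ n4) = ~(in1 /\ (~((~((in0 xor in1) xor in3)) /\ in2)))

~(in1 /\ (~((~((in0 xor in1) xor in3)) /\ in2)))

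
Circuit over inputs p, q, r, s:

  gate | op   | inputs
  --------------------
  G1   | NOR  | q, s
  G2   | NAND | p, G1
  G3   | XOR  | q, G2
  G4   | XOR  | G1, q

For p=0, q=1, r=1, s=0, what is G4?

G1 = 1 NOR 0 = 0
G4 = 0 XOR 1 = 1

1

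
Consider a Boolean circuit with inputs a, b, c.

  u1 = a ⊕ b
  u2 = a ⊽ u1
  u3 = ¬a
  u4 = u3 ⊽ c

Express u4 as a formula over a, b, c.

u3 = ¬a
u4 = u3 ⊽ c = ¬a ⊽ c

¬a ⊽ c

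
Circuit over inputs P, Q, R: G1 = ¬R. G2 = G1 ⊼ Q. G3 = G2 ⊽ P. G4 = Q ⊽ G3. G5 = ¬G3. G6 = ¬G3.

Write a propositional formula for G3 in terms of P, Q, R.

G1 = ¬R
G2 = G1 ⊼ Q = ¬R ⊼ Q
G3 = G2 ⊽ P = (¬R ⊼ Q) ⊽ P

(¬R ⊼ Q) ⊽ P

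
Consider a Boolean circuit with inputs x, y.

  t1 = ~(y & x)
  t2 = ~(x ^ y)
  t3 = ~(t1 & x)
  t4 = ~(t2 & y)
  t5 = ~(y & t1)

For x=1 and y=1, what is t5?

t1 = ~(1 & 1) = 0
t5 = ~(1 & 0) = 1

1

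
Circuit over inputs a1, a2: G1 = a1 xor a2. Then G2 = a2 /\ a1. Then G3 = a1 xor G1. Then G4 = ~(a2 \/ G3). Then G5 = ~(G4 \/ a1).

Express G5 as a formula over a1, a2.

G1 = a1 xor a2
G3 = a1 xor G1 = a1 xor (a1 xor a2)
G4 = ~(a2 \/ G3) = ~(a2 \/ (a1 xor (a1 xor a2)))
G5 = ~(G4 \/ a1) = ~((~(a2 \/ (a1 xor (a1 xor a2)))) \/ a1)

~((~(a2 \/ (a1 xor (a1 xor a2)))) \/ a1)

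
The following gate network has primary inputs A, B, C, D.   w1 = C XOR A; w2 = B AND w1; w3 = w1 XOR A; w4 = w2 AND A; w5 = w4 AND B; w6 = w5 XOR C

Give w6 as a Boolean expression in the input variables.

w1 = C XOR A
w2 = B AND w1 = B AND (C XOR A)
w4 = w2 AND A = (B AND (C XOR A)) AND A
w5 = w4 AND B = ((B AND (C XOR A)) AND A) AND B
w6 = w5 XOR C = (((B AND (C XOR A)) AND A) AND B) XOR C

(((B AND (C XOR A)) AND A) AND B) XOR C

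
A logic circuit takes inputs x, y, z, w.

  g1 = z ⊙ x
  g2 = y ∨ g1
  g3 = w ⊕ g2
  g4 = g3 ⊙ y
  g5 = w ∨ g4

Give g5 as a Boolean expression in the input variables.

w ∨ ((w ⊕ (y ∨ (z ⊙ x))) ⊙ y)

g1 = z ⊙ x
g2 = y ∨ g1 = y ∨ (z ⊙ x)
g3 = w ⊕ g2 = w ⊕ (y ∨ (z ⊙ x))
g4 = g3 ⊙ y = (w ⊕ (y ∨ (z ⊙ x))) ⊙ y
g5 = w ∨ g4 = w ∨ ((w ⊕ (y ∨ (z ⊙ x))) ⊙ y)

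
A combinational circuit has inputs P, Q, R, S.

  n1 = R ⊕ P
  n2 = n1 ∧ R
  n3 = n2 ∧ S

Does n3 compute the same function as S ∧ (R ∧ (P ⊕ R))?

Yes

n1 = R ⊕ P
n2 = n1 ∧ R = (R ⊕ P) ∧ R
n3 = n2 ∧ S = ((R ⊕ P) ∧ R) ∧ S
At P=0, Q=0, R=0, S=0: circuit gives 0, formula gives 0.
At P=0, Q=0, R=1, S=1: circuit gives 1, formula gives 1.
Agrees on all 16 inputs.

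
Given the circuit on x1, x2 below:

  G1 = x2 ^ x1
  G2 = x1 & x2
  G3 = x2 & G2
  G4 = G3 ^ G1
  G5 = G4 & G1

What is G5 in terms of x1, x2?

((x2 & (x1 & x2)) ^ (x2 ^ x1)) & (x2 ^ x1)

G1 = x2 ^ x1
G2 = x1 & x2
G3 = x2 & G2 = x2 & (x1 & x2)
G4 = G3 ^ G1 = (x2 & (x1 & x2)) ^ (x2 ^ x1)
G5 = G4 & G1 = ((x2 & (x1 & x2)) ^ (x2 ^ x1)) & (x2 ^ x1)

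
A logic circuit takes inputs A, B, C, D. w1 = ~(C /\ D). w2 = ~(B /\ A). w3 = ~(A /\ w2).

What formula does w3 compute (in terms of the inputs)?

~(A /\ (~(B /\ A)))

w2 = ~(B /\ A)
w3 = ~(A /\ w2) = ~(A /\ (~(B /\ A)))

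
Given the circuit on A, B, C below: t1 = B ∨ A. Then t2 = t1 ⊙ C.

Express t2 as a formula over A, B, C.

(B ∨ A) ⊙ C

t1 = B ∨ A
t2 = t1 ⊙ C = (B ∨ A) ⊙ C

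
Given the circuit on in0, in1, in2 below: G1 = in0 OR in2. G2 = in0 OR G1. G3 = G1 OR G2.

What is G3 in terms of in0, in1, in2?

(in0 OR in2) OR (in0 OR (in0 OR in2))

G1 = in0 OR in2
G2 = in0 OR G1 = in0 OR (in0 OR in2)
G3 = G1 OR G2 = (in0 OR in2) OR (in0 OR (in0 OR in2))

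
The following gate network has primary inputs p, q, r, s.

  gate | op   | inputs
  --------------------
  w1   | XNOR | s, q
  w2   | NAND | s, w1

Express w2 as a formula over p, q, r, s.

s NAND (s XNOR q)

w1 = s XNOR q
w2 = s NAND w1 = s NAND (s XNOR q)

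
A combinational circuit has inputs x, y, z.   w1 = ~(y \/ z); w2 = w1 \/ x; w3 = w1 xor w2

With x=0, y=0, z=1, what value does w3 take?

0

w1 = ~(0 \/ 1) = 0
w2 = 0 \/ 0 = 0
w3 = 0 xor 0 = 0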